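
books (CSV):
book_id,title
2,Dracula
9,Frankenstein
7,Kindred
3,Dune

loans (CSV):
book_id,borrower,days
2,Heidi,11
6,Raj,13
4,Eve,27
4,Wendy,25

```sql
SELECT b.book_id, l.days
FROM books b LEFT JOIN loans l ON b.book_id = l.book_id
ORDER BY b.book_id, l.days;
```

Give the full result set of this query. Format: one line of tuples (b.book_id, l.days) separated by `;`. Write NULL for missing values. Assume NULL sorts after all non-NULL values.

LEFT JOIN keeps every row from `books`; unmatched rows get NULL for `loans`'s columns.
Matching on b.book_id = l.book_id.
Matched pairs: 1; unmatched b rows kept: 3.

(2, 11); (3, NULL); (7, NULL); (9, NULL)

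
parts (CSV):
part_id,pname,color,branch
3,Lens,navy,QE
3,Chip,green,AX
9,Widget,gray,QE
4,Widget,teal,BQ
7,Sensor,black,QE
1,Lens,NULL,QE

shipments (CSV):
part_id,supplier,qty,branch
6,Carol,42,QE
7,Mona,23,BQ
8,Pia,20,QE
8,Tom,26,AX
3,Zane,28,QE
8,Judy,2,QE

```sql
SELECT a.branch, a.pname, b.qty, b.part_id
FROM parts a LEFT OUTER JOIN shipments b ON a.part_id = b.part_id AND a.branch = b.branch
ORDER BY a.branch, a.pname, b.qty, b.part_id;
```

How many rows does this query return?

LEFT JOIN keeps every row from `parts`; unmatched rows get NULL for `shipments`'s columns.
Matching on a.part_id = b.part_id AND a.branch = b.branch.
Matched pairs: 1; unmatched a rows kept: 5.
Total: 1 matched + 5 padded = 6 rows.

6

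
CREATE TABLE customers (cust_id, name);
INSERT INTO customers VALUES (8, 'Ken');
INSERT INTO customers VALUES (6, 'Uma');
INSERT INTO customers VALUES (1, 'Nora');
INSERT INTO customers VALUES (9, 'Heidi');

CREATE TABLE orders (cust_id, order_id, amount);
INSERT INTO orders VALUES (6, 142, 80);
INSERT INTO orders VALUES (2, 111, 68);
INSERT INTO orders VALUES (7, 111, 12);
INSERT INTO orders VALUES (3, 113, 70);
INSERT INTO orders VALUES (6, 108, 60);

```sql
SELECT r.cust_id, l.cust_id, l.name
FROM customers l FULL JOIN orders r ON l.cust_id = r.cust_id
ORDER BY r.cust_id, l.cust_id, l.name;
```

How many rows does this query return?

8

FULL OUTER JOIN keeps every row from both sides; unmatched rows get NULL for the other side's columns.
Matching on l.cust_id = r.cust_id.
- l row (cust_id=8): no match → kept, r columns NULL.
- l row (cust_id=6): matches 2 r row(s) → 2 output row(s).
- l row (cust_id=1): no match → kept, r columns NULL.
- l row (cust_id=9): no match → kept, r columns NULL.
- 3 r row(s) had no l match → kept, l columns NULL.
Total: 2 matched + 6 padded = 8 rows.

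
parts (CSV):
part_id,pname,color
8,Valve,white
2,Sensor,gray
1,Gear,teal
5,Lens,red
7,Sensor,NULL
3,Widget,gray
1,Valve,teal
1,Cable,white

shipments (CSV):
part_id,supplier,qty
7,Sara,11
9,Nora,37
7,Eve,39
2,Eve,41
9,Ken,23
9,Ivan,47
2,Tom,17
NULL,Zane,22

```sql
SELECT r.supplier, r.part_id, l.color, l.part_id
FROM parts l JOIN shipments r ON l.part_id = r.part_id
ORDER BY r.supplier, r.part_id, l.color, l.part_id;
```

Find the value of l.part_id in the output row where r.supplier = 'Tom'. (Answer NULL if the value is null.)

2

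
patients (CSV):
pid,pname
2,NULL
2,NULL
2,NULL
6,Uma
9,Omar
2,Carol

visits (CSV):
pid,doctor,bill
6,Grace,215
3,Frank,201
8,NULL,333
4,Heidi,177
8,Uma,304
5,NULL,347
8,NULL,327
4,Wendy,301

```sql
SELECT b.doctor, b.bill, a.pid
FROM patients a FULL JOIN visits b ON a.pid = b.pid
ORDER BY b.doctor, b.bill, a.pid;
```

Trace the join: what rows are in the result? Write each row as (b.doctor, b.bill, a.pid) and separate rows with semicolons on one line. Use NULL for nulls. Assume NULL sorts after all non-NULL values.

(Frank, 201, NULL); (Grace, 215, 6); (Heidi, 177, NULL); (Uma, 304, NULL); (Wendy, 301, NULL); (NULL, 327, NULL); (NULL, 333, NULL); (NULL, 347, NULL); (NULL, NULL, 2); (NULL, NULL, 2); (NULL, NULL, 2); (NULL, NULL, 2); (NULL, NULL, 9)

FULL OUTER JOIN keeps every row from both sides; unmatched rows get NULL for the other side's columns.
Matching on a.pid = b.pid.
- pid=2: no b row matches, row kept with b columns NULL.
- pid=2: no b row matches, row kept with b columns NULL.
- pid=2: no b row matches, row kept with b columns NULL.
- pid=6: 1 matching b row(s), so 1 row(s) emitted.
- pid=9: no b row matches, row kept with b columns NULL.
- pid=2: no b row matches, row kept with b columns NULL.
- 7 row(s) from b found no a partner → padded with NULL.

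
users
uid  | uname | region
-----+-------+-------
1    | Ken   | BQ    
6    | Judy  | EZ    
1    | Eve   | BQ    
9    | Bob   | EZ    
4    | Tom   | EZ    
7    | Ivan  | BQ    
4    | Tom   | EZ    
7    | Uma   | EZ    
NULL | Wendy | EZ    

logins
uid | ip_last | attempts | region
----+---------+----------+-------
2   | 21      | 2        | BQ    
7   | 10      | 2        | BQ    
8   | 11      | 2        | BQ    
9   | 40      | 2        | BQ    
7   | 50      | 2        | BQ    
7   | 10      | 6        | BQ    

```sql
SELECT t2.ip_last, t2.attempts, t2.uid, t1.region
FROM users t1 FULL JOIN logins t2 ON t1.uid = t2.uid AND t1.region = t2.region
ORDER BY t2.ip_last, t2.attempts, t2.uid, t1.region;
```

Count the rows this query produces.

FULL OUTER JOIN keeps every row from both sides; unmatched rows get NULL for the other side's columns.
Matching on t1.uid = t2.uid AND t1.region = t2.region. A NULL in a compared column never satisfies the condition.
Matched pairs: 3; unmatched t1 rows kept: 8; unmatched t2 rows kept: 3.
Total: 3 matched + 11 padded = 14 rows.

14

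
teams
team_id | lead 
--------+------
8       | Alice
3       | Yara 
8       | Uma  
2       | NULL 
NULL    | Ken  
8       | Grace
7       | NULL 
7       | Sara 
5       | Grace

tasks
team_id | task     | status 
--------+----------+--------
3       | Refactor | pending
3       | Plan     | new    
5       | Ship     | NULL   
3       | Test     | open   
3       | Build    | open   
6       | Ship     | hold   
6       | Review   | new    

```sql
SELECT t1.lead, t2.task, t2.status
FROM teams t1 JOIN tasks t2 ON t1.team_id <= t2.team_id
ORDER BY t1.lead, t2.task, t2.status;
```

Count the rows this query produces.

17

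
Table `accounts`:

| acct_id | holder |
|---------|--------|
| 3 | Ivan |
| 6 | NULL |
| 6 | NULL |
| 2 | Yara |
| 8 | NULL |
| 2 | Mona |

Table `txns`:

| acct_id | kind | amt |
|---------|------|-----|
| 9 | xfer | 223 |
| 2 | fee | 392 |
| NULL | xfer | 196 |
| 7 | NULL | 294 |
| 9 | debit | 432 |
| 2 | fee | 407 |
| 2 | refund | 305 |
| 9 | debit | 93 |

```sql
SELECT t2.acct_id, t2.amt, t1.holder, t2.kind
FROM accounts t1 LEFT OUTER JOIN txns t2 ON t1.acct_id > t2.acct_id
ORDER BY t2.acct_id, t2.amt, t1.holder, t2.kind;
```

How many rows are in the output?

LEFT JOIN keeps every row from `accounts`; unmatched rows get NULL for `txns`'s columns.
Matching on t1.acct_id > t2.acct_id. A NULL in a compared column never satisfies the condition.
- t1 (acct_id=3) pairs with 3 row(s) of t2.
- t1 (acct_id=6) pairs with 3 row(s) of t2.
- t1 (acct_id=6) pairs with 3 row(s) of t2.
- t1 (acct_id=2) has no partner → padded with NULL.
- t1 (acct_id=8) pairs with 4 row(s) of t2.
- t1 (acct_id=2) has no partner → padded with NULL.
Total: 13 matched + 2 padded = 15 rows.

15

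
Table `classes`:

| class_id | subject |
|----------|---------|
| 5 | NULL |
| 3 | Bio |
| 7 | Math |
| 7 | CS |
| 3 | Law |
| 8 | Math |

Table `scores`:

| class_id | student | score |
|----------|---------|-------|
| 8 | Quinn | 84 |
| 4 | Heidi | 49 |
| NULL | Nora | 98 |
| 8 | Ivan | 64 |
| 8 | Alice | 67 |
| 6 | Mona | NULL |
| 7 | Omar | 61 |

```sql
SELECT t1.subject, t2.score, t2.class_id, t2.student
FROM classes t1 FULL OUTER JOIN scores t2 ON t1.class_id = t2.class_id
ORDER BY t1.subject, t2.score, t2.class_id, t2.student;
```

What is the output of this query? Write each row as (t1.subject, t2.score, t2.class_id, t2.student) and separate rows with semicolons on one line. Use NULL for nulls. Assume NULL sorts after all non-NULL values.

(Bio, NULL, NULL, NULL); (CS, 61, 7, Omar); (Law, NULL, NULL, NULL); (Math, 61, 7, Omar); (Math, 64, 8, Ivan); (Math, 67, 8, Alice); (Math, 84, 8, Quinn); (NULL, 49, 4, Heidi); (NULL, 98, NULL, Nora); (NULL, NULL, 6, Mona); (NULL, NULL, NULL, NULL)

FULL OUTER JOIN keeps every row from both sides; unmatched rows get NULL for the other side's columns.
Matching on t1.class_id = t2.class_id. A NULL in a compared column never satisfies the condition.
- t1 (class_id=5) has no partner → padded with NULL.
- t1 (class_id=3) has no partner → padded with NULL.
- t1 (class_id=7) pairs with 1 row(s) of t2.
- t1 (class_id=7) pairs with 1 row(s) of t2.
- t1 (class_id=3) has no partner → padded with NULL.
- t1 (class_id=8) pairs with 3 row(s) of t2.
- 3 t2 row(s) had no t1 match → kept, t1 columns NULL.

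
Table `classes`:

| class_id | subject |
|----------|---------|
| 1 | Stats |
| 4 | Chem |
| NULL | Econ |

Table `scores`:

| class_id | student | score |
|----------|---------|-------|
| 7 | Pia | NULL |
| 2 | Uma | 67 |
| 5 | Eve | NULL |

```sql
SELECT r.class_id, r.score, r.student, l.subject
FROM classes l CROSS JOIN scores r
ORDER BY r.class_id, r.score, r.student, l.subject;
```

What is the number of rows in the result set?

CROSS JOIN pairs every row of `classes` with every row of `scores`: 3 × 3 = 9 rows.

9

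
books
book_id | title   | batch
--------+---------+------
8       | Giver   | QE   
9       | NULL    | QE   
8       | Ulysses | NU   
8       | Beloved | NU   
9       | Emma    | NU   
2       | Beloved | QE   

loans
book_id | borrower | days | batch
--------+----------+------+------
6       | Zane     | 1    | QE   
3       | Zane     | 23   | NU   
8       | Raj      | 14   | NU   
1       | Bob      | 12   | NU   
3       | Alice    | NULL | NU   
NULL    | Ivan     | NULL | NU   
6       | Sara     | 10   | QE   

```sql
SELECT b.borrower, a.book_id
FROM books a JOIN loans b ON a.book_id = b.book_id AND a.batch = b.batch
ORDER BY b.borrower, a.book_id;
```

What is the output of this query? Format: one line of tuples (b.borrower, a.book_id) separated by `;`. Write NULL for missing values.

INNER JOIN keeps only pairs where the ON condition holds.
Matching on a.book_id = b.book_id AND a.batch = b.batch. A NULL in a compared column never satisfies the condition.
- a (book_id=8, batch=QE) has no partner → excluded.
- a (book_id=9, batch=QE) has no partner → excluded.
- a (book_id=8, batch=NU) pairs with 1 row(s) of b.
- a (book_id=8, batch=NU) pairs with 1 row(s) of b.
- a (book_id=9, batch=NU) has no partner → excluded.
- a (book_id=2, batch=QE) has no partner → excluded.
After projecting and ordering:
b.borrower | a.book_id
Raj | 8
Raj | 8

(Raj, 8); (Raj, 8)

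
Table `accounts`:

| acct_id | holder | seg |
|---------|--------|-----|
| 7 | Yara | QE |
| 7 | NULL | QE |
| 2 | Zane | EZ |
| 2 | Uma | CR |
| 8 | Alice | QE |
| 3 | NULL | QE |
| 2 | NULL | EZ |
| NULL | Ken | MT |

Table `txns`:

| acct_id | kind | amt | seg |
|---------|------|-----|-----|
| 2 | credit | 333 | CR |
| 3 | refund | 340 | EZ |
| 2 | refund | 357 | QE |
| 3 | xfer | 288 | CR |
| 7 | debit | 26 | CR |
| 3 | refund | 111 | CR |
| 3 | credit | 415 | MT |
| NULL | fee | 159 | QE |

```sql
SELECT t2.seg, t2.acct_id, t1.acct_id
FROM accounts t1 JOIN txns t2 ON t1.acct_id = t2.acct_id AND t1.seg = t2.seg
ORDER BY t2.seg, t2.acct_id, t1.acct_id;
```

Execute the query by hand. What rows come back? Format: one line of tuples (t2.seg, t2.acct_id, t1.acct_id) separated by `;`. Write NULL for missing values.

(CR, 2, 2)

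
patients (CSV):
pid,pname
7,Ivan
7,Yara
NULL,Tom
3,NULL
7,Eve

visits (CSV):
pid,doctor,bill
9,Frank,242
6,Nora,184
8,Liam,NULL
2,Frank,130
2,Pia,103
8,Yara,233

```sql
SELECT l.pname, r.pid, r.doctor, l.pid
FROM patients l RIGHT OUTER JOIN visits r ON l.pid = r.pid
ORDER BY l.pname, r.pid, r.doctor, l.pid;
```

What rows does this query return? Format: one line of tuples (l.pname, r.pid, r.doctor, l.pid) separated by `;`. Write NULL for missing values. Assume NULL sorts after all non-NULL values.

(NULL, 2, Frank, NULL); (NULL, 2, Pia, NULL); (NULL, 6, Nora, NULL); (NULL, 8, Liam, NULL); (NULL, 8, Yara, NULL); (NULL, 9, Frank, NULL)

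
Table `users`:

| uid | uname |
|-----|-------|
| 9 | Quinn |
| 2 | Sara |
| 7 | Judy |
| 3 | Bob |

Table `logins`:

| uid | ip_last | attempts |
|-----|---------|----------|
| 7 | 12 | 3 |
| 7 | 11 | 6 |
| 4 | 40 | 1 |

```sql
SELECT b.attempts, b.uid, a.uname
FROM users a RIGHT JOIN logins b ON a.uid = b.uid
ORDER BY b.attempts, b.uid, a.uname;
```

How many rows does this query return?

3

RIGHT JOIN keeps every row from `logins`; unmatched rows get NULL for `users`'s columns.
Matching on a.uid = b.uid.
- uid=9: no matching b row.
- uid=2: no matching b row.
- uid=7: 2 matching b row(s), so 2 row(s) emitted.
- uid=3: no matching b row.
- 1 row(s) from b found no a partner → padded with NULL.
Total: 2 matched + 1 padded = 3 rows.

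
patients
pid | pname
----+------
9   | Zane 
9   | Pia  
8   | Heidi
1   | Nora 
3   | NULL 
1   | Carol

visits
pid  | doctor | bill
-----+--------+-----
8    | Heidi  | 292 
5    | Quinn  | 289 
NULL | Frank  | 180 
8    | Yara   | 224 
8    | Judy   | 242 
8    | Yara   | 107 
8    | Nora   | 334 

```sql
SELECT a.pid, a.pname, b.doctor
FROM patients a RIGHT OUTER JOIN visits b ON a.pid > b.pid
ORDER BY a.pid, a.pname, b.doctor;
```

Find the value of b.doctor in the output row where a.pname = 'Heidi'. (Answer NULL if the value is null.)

RIGHT JOIN keeps every row from `visits`; unmatched rows get NULL for `patients`'s columns.
Matching on a.pid > b.pid. A NULL in a compared column never satisfies the condition.
Matched pairs: 13; unmatched b rows kept: 1.

Quinn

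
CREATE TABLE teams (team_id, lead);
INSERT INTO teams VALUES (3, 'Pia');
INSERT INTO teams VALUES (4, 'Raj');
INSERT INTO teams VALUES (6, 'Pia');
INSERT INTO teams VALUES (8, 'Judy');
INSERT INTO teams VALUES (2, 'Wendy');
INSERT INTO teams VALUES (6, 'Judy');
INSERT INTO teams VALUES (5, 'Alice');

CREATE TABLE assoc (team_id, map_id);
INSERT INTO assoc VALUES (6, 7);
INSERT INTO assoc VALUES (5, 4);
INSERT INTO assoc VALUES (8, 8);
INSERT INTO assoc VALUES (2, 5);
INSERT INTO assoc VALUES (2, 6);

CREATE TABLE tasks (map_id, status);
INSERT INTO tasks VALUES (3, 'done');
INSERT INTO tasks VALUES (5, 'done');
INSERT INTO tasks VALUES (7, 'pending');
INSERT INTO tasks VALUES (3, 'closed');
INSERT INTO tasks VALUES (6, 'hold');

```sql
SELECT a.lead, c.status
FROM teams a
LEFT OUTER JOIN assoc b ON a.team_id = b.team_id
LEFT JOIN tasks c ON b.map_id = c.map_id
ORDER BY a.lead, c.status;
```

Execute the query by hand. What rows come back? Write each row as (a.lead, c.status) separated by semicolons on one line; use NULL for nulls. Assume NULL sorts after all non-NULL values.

(Alice, NULL); (Judy, pending); (Judy, NULL); (Pia, pending); (Pia, NULL); (Raj, NULL); (Wendy, done); (Wendy, hold)

Evaluate left to right. First `teams a LEFT JOIN assoc b` on team_id: 8 row(s).
Then LEFT JOIN `tasks c` on map_id: each of those 8 rows is kept; rows whose b.map_id has no match in c get NULL for c's columns.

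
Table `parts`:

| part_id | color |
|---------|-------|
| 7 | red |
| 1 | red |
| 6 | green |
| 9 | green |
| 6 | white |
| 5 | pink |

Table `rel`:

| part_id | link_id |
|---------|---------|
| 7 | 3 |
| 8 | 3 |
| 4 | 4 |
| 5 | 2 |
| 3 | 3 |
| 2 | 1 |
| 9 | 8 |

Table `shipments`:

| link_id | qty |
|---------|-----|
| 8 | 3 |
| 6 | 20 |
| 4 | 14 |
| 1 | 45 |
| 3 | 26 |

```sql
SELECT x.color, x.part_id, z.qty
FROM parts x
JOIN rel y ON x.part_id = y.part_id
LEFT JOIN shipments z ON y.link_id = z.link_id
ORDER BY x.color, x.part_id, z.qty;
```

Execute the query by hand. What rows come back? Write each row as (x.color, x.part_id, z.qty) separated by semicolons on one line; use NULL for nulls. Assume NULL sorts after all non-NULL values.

(green, 9, 3); (pink, 5, NULL); (red, 7, 26)

Joins associate left-to-right: parts INNER JOIN rel on part_id gives 3 intermediate row(s).
Then LEFT JOIN `shipments z` on link_id: each of those 3 rows is kept; rows whose y.link_id has no match in z get NULL for z's columns.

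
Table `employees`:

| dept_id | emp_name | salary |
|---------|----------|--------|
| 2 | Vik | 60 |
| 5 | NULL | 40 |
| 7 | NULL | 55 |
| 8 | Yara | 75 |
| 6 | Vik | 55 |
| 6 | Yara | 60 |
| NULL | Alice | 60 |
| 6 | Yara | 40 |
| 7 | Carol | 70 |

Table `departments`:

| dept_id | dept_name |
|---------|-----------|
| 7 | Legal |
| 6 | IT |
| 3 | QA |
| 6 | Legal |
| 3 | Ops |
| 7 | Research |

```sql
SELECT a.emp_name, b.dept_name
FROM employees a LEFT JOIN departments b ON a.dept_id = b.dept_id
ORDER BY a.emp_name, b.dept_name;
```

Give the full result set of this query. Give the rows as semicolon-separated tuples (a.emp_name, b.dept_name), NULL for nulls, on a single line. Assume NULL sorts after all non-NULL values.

LEFT JOIN keeps every row from `employees`; unmatched rows get NULL for `departments`'s columns.
Matching on a.dept_id = b.dept_id. A NULL in a compared column never satisfies the condition.
Matched pairs: 10; unmatched a rows kept: 4.

(Alice, NULL); (Carol, Legal); (Carol, Research); (Vik, IT); (Vik, Legal); (Vik, NULL); (Yara, IT); (Yara, IT); (Yara, Legal); (Yara, Legal); (Yara, NULL); (NULL, Legal); (NULL, Research); (NULL, NULL)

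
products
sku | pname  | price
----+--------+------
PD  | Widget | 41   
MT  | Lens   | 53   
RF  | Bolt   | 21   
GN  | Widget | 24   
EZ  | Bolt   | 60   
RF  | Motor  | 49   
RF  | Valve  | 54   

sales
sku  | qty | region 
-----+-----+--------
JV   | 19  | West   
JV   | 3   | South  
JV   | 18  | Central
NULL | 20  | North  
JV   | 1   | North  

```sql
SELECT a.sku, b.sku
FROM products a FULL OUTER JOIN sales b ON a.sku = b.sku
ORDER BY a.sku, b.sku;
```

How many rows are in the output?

FULL OUTER JOIN keeps every row from both sides; unmatched rows get NULL for the other side's columns.
Matching on a.sku = b.sku. A NULL in a compared column never satisfies the condition.
- a (sku=PD) has no partner → padded with NULL.
- a (sku=MT) has no partner → padded with NULL.
- a (sku=RF) has no partner → padded with NULL.
- a (sku=GN) has no partner → padded with NULL.
- a (sku=EZ) has no partner → padded with NULL.
- a (sku=RF) has no partner → padded with NULL.
- a (sku=RF) has no partner → padded with NULL.
- 5 row(s) from b found no a partner → padded with NULL.
Total: 0 matched + 12 padded = 12 rows.

12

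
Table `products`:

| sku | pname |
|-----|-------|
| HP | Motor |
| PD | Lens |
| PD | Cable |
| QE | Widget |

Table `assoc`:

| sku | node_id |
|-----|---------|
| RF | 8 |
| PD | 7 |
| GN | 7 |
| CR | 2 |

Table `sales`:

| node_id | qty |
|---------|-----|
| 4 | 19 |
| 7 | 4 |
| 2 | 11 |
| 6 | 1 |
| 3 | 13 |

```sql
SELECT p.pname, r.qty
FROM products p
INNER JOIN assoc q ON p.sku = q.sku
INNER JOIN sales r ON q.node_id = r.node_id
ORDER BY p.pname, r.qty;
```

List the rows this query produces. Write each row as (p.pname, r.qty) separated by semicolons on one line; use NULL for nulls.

(Cable, 4); (Lens, 4)

Step 1 — p INNER JOIN q on sku → 2 row(s).
Then INNER JOIN `sales r` on node_id: keep only rows whose q.node_id appears in r.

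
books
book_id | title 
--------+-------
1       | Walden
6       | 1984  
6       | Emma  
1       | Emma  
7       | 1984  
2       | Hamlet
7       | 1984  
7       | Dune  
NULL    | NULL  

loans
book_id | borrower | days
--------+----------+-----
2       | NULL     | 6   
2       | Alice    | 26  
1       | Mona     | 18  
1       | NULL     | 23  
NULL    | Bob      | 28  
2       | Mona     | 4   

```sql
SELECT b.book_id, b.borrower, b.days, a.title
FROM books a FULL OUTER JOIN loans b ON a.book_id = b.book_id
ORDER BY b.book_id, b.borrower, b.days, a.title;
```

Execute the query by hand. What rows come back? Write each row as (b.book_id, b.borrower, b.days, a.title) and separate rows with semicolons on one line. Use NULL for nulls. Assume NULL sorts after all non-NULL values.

FULL OUTER JOIN keeps every row from both sides; unmatched rows get NULL for the other side's columns.
Matching on a.book_id = b.book_id. A NULL in a compared column never satisfies the condition.
- a (book_id=1) pairs with 2 row(s) of b.
- a (book_id=6) has no partner → padded with NULL.
- a (book_id=6) has no partner → padded with NULL.
- a (book_id=1) pairs with 2 row(s) of b.
- a (book_id=7) has no partner → padded with NULL.
- a (book_id=2) pairs with 3 row(s) of b.
- a (book_id=7) has no partner → padded with NULL.
- a (book_id=7) has no partner → padded with NULL.
- a (book_id=NULL) has no partner → padded with NULL.
- plus 1 unmatched b row(s), each kept with NULL a columns.

(1, Mona, 18, Emma); (1, Mona, 18, Walden); (1, NULL, 23, Emma); (1, NULL, 23, Walden); (2, Alice, 26, Hamlet); (2, Mona, 4, Hamlet); (2, NULL, 6, Hamlet); (NULL, Bob, 28, NULL); (NULL, NULL, NULL, 1984); (NULL, NULL, NULL, 1984); (NULL, NULL, NULL, 1984); (NULL, NULL, NULL, Dune); (NULL, NULL, NULL, Emma); (NULL, NULL, NULL, NULL)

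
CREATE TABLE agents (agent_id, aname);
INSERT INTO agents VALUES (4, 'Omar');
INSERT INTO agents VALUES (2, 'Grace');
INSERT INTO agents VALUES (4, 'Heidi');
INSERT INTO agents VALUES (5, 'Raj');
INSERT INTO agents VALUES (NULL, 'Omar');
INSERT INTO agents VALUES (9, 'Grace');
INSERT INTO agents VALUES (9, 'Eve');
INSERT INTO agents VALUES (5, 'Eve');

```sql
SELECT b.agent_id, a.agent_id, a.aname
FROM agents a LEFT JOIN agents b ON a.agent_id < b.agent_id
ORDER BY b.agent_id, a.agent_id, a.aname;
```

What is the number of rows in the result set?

21

LEFT JOIN keeps every row from `agents a`; unmatched rows get NULL for `agents b`'s columns.
Matching on a.agent_id < b.agent_id. A NULL in a compared column never satisfies the condition.
Matched pairs: 18; unmatched a rows kept: 3.
Total: 18 matched + 3 padded = 21 rows.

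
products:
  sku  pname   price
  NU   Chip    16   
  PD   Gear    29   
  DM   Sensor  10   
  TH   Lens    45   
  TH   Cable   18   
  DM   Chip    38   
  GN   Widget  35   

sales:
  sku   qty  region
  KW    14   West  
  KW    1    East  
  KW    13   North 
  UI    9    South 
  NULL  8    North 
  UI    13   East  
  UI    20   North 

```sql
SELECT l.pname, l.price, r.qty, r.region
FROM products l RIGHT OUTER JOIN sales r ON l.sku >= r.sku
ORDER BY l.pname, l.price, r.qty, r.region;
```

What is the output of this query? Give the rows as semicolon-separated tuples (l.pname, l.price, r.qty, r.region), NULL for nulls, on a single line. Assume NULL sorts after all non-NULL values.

(Cable, 18, 1, East); (Cable, 18, 13, North); (Cable, 18, 14, West); (Chip, 16, 1, East); (Chip, 16, 13, North); (Chip, 16, 14, West); (Gear, 29, 1, East); (Gear, 29, 13, North); (Gear, 29, 14, West); (Lens, 45, 1, East); (Lens, 45, 13, North); (Lens, 45, 14, West); (NULL, NULL, 8, North); (NULL, NULL, 9, South); (NULL, NULL, 13, East); (NULL, NULL, 20, North)

RIGHT JOIN keeps every row from `sales`; unmatched rows get NULL for `products`'s columns.
Matching on l.sku >= r.sku. A NULL in a compared column never satisfies the condition.
- l[0] sku=NU → 3 match(es) in r → 3 row(s).
- l[1] sku=PD → 3 match(es) in r → 3 row(s).
- l[2] sku=DM → no match.
- l[3] sku=TH → 3 match(es) in r → 3 row(s).
- l[4] sku=TH → 3 match(es) in r → 3 row(s).
- l[5] sku=DM → no match.
- l[6] sku=GN → no match.
- 4 r row(s) had no l match → kept, l columns NULL.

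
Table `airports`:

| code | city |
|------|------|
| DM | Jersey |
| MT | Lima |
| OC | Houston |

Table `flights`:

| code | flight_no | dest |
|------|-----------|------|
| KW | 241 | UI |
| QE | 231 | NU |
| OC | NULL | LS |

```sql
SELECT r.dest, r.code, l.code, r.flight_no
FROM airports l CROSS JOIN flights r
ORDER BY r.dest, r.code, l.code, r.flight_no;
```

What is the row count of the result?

CROSS JOIN pairs every row of `airports` with every row of `flights`: 3 × 3 = 9 rows.

9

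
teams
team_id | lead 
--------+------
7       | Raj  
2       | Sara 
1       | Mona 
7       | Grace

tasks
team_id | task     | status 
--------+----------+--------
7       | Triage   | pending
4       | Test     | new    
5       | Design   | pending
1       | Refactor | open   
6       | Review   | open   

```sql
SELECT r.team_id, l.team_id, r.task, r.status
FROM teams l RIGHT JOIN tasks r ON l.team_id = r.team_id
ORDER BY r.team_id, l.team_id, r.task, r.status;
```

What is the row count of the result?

6

RIGHT JOIN keeps every row from `tasks`; unmatched rows get NULL for `teams`'s columns.
Matching on l.team_id = r.team_id.
- l[0] team_id=7 → 1 match(es) in r → 1 row(s).
- l[1] team_id=2 → no match.
- l[2] team_id=1 → 1 match(es) in r → 1 row(s).
- l[3] team_id=7 → 1 match(es) in r → 1 row(s).
- 3 r row(s) had no l match → kept, l columns NULL.
Total: 3 matched + 3 padded = 6 rows.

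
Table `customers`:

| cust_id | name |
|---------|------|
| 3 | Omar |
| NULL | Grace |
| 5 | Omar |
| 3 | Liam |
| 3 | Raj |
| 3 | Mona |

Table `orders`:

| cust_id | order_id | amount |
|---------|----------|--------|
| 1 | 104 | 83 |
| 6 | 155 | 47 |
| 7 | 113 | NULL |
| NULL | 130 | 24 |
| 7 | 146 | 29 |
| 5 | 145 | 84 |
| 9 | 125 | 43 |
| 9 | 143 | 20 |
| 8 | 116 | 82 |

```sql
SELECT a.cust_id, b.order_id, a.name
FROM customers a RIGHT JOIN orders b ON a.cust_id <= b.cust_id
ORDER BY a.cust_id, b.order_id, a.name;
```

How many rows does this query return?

37

RIGHT JOIN keeps every row from `orders`; unmatched rows get NULL for `customers`'s columns.
Matching on a.cust_id <= b.cust_id. A NULL in a compared column never satisfies the condition.
- cust_id=3: 7 matching b row(s), so 7 row(s) emitted.
- cust_id=NULL: no matching b row.
- cust_id=5: 7 matching b row(s), so 7 row(s) emitted.
- cust_id=3: 7 matching b row(s), so 7 row(s) emitted.
- cust_id=3: 7 matching b row(s), so 7 row(s) emitted.
- cust_id=3: 7 matching b row(s), so 7 row(s) emitted.
- plus 2 unmatched b row(s), each kept with NULL a columns.
Total: 35 matched + 2 padded = 37 rows.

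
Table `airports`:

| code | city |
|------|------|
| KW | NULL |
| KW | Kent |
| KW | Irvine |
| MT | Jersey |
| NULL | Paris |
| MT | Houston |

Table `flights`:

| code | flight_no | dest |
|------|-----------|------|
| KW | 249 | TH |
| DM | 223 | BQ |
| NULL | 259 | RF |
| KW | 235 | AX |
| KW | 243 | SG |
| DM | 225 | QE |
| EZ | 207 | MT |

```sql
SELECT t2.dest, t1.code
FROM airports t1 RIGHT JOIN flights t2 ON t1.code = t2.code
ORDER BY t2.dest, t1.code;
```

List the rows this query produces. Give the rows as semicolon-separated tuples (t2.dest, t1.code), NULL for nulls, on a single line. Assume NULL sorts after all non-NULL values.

RIGHT JOIN keeps every row from `flights`; unmatched rows get NULL for `airports`'s columns.
Matching on t1.code = t2.code. A NULL in a compared column never satisfies the condition.
- t1[0] code=KW → 3 match(es) in t2 → 3 row(s).
- t1[1] code=KW → 3 match(es) in t2 → 3 row(s).
- t1[2] code=KW → 3 match(es) in t2 → 3 row(s).
- t1[3] code=MT → no match.
- t1[4] code=NULL → no match.
- t1[5] code=MT → no match.
- plus 4 unmatched t2 row(s), each kept with NULL t1 columns.

(AX, KW); (AX, KW); (AX, KW); (BQ, NULL); (MT, NULL); (QE, NULL); (RF, NULL); (SG, KW); (SG, KW); (SG, KW); (TH, KW); (TH, KW); (TH, KW)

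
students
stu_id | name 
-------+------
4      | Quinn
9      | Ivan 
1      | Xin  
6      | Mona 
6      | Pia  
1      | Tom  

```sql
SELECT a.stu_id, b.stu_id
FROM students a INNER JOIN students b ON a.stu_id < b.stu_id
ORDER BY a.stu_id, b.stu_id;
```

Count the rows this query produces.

13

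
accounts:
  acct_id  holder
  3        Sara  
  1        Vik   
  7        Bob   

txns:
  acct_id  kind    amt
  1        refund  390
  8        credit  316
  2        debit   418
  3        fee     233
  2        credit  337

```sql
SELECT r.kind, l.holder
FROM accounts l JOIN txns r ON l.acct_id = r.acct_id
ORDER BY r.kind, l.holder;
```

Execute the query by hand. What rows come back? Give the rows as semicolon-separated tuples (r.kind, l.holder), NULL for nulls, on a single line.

INNER JOIN keeps only pairs where the ON condition holds.
Matching on l.acct_id = r.acct_id.
Matched pairs: 2.

(fee, Sara); (refund, Vik)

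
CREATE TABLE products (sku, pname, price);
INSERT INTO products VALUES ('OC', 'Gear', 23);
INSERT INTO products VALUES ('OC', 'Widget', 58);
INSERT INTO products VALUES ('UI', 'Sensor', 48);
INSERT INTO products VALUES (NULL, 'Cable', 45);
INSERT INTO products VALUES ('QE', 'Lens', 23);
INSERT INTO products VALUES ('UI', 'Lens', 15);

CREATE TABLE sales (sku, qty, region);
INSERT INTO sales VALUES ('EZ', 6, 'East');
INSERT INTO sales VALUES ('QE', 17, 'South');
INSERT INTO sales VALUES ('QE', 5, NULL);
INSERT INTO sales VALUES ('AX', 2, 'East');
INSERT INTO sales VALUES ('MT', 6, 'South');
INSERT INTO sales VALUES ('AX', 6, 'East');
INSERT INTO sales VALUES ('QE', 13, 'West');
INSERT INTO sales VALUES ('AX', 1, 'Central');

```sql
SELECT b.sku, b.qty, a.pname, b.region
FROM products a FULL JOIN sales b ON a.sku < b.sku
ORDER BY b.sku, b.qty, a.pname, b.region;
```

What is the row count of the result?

FULL OUTER JOIN keeps every row from both sides; unmatched rows get NULL for the other side's columns.
Matching on a.sku < b.sku. A NULL in a compared column never satisfies the condition.
- a row (sku=OC): matches 3 b row(s) → 3 output row(s).
- a row (sku=OC): matches 3 b row(s) → 3 output row(s).
- a row (sku=UI): no match → kept, b columns NULL.
- a row (sku=NULL): no match → kept, b columns NULL.
- a row (sku=QE): no match → kept, b columns NULL.
- a row (sku=UI): no match → kept, b columns NULL.
- plus 5 unmatched b row(s), each kept with NULL a columns.
Total: 6 matched + 9 padded = 15 rows.

15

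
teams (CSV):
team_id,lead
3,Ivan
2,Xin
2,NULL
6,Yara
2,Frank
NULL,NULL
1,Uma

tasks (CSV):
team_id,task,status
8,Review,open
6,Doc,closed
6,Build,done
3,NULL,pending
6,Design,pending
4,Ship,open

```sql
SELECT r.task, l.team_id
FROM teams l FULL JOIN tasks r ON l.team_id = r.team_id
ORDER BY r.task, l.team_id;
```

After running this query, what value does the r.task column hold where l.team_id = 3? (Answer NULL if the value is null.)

FULL OUTER JOIN keeps every row from both sides; unmatched rows get NULL for the other side's columns.
Matching on l.team_id = r.team_id. A NULL in a compared column never satisfies the condition.
Matched pairs: 4; unmatched l rows kept: 5; unmatched r rows kept: 2.

NULL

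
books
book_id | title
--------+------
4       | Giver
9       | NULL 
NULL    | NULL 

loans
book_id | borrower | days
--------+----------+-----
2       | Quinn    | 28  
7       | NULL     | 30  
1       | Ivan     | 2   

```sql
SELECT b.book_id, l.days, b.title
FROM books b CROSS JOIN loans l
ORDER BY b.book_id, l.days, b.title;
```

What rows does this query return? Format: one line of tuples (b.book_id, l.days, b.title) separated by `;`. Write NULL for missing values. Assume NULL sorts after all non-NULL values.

(4, 2, Giver); (4, 28, Giver); (4, 30, Giver); (9, 2, NULL); (9, 28, NULL); (9, 30, NULL); (NULL, 2, NULL); (NULL, 28, NULL); (NULL, 30, NULL)

CROSS JOIN pairs every row of `books` with every row of `loans`: 3 × 3 = 9 rows.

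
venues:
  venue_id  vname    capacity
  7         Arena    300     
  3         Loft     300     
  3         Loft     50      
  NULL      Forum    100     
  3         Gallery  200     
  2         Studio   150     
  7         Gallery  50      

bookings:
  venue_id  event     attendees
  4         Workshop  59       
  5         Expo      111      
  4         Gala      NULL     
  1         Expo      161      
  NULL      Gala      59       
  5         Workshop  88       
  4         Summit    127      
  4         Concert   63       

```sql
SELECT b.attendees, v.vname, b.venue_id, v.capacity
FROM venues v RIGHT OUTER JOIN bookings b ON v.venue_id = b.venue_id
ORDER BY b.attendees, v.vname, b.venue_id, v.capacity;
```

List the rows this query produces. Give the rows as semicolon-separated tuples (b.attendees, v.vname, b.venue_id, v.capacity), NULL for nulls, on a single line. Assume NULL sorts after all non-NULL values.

(59, NULL, 4, NULL); (59, NULL, NULL, NULL); (63, NULL, 4, NULL); (88, NULL, 5, NULL); (111, NULL, 5, NULL); (127, NULL, 4, NULL); (161, NULL, 1, NULL); (NULL, NULL, 4, NULL)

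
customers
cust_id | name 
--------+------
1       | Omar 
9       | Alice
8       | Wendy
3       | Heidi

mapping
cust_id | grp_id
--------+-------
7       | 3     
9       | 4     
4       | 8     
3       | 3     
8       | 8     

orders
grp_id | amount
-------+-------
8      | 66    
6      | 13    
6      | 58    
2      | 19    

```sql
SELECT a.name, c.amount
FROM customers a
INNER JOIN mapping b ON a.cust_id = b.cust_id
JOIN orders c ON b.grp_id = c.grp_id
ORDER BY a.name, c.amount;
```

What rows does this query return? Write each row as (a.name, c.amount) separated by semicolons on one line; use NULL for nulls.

Step 1 — a INNER JOIN b on cust_id → 3 row(s).
Then INNER JOIN `orders c` on grp_id: keep only rows whose b.grp_id appears in c.

(Wendy, 66)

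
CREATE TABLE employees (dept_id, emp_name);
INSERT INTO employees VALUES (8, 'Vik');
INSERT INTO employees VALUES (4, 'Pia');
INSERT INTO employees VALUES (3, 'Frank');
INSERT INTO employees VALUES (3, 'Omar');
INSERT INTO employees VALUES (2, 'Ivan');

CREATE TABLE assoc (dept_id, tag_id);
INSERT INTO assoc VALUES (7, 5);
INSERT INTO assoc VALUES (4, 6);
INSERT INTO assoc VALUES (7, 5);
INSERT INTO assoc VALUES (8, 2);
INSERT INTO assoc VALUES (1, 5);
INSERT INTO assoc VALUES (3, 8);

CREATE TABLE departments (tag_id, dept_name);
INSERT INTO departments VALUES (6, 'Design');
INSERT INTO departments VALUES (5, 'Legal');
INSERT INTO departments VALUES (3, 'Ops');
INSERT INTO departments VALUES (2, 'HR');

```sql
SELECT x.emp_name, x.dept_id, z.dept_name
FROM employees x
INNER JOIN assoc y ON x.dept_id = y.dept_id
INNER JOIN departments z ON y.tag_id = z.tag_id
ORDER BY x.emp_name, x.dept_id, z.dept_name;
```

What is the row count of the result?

Evaluate left to right. First `employees x INNER JOIN assoc y` on dept_id: 4 row(s).
Then INNER JOIN `departments z` on tag_id: keep only rows whose y.tag_id appears in z.
Result: 2 row(s).

2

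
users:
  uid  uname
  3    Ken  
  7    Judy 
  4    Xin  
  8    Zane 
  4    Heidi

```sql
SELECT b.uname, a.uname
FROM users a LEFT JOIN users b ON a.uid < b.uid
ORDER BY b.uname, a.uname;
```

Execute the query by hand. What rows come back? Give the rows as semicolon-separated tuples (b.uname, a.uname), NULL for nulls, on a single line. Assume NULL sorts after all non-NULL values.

(Heidi, Ken); (Judy, Heidi); (Judy, Ken); (Judy, Xin); (Xin, Ken); (Zane, Heidi); (Zane, Judy); (Zane, Ken); (Zane, Xin); (NULL, Zane)

LEFT JOIN keeps every row from `users a`; unmatched rows get NULL for `users b`'s columns.
Matching on a.uid < b.uid.
- uid=3: 4 matching b row(s), so 4 row(s) emitted.
- uid=7: 1 matching b row(s), so 1 row(s) emitted.
- uid=4: 2 matching b row(s), so 2 row(s) emitted.
- uid=8: no b row matches, row kept with b columns NULL.
- uid=4: 2 matching b row(s), so 2 row(s) emitted.
After projecting and ordering:
b.uname | a.uname
Heidi | Ken
Judy | Heidi
Judy | Ken
Judy | Xin
Xin | Ken
Zane | Heidi
Zane | Judy
Zane | Ken
Zane | Xin
NULL | Zane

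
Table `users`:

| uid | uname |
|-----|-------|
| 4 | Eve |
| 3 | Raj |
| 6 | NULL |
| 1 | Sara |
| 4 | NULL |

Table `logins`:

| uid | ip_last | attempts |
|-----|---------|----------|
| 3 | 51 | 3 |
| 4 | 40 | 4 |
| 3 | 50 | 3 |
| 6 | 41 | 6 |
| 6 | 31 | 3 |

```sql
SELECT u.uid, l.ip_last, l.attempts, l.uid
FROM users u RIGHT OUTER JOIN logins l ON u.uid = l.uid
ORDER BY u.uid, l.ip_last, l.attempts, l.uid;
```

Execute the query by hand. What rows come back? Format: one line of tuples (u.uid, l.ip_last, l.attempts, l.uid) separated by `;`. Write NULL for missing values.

(3, 50, 3, 3); (3, 51, 3, 3); (4, 40, 4, 4); (4, 40, 4, 4); (6, 31, 3, 6); (6, 41, 6, 6)

RIGHT JOIN keeps every row from `logins`; unmatched rows get NULL for `users`'s columns.
Matching on u.uid = l.uid.
- u row (uid=4): matches 1 l row(s) → 1 output row(s).
- u row (uid=3): matches 2 l row(s) → 2 output row(s).
- u row (uid=6): matches 2 l row(s) → 2 output row(s).
- u row (uid=1): no match.
- u row (uid=4): matches 1 l row(s) → 1 output row(s).
- every l row matched at least one u row.
After projecting and ordering:
u.uid | l.ip_last | l.attempts | l.uid
3 | 50 | 3 | 3
3 | 51 | 3 | 3
4 | 40 | 4 | 4
4 | 40 | 4 | 4
6 | 31 | 3 | 6
6 | 41 | 6 | 6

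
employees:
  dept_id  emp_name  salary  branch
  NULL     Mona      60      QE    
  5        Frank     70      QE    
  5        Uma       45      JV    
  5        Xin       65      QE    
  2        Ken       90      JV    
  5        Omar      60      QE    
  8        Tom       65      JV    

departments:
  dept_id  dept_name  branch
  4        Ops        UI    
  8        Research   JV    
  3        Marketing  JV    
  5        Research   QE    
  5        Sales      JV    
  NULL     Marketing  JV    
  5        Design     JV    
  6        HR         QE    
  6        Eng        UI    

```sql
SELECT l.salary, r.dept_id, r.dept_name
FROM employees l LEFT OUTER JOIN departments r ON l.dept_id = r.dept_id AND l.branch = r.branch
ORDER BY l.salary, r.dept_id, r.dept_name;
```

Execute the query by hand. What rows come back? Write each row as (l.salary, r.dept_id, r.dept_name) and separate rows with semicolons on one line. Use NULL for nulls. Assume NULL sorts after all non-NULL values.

LEFT JOIN keeps every row from `employees`; unmatched rows get NULL for `departments`'s columns.
Matching on l.dept_id = r.dept_id AND l.branch = r.branch. A NULL in a compared column never satisfies the condition.
Matched pairs: 6; unmatched l rows kept: 2.

(45, 5, Design); (45, 5, Sales); (60, 5, Research); (60, NULL, NULL); (65, 5, Research); (65, 8, Research); (70, 5, Research); (90, NULL, NULL)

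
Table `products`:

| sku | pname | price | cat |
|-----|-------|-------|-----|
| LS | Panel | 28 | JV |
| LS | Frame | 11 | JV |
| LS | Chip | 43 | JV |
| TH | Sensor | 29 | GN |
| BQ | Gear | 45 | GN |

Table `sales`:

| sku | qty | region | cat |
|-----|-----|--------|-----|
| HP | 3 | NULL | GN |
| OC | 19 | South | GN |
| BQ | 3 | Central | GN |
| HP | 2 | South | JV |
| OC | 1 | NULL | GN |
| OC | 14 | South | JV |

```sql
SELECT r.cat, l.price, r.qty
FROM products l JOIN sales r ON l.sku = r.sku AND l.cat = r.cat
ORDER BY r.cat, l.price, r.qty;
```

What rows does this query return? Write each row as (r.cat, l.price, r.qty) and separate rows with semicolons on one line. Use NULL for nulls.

INNER JOIN keeps only pairs where the ON condition holds.
Matching on l.sku = r.sku AND l.cat = r.cat.
- l[0] sku=LS, cat=JV → no match; dropped.
- l[1] sku=LS, cat=JV → no match; dropped.
- l[2] sku=LS, cat=JV → no match; dropped.
- l[3] sku=TH, cat=GN → no match; dropped.
- l[4] sku=BQ, cat=GN → 1 match(es) in r → 1 row(s).
After projecting and ordering:
r.cat | l.price | r.qty
GN | 45 | 3

(GN, 45, 3)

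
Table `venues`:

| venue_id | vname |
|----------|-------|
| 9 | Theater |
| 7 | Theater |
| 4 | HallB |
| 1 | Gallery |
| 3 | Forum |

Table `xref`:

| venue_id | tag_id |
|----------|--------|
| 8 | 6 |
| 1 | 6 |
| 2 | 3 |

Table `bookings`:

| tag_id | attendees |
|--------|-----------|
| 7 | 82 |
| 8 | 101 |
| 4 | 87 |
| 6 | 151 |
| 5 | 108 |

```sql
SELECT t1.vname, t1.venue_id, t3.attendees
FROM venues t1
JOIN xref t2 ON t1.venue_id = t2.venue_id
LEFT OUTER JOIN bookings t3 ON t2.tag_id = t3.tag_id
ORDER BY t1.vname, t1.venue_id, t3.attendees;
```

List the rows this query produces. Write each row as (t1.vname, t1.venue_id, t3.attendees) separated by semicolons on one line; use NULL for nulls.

Evaluate left to right. First `venues t1 INNER JOIN xref t2` on venue_id: 1 row(s).
Then LEFT JOIN `bookings t3` on tag_id: each of those 1 rows is kept; rows whose t2.tag_id has no match in t3 get NULL for t3's columns.

(Gallery, 1, 151)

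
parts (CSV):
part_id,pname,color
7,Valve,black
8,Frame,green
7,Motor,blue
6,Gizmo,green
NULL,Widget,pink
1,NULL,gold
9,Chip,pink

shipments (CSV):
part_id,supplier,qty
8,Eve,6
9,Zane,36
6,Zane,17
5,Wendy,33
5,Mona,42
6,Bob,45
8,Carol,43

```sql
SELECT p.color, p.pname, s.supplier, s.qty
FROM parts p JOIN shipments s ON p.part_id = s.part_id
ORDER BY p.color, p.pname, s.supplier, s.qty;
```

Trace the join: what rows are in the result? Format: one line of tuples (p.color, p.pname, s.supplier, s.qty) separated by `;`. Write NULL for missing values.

(green, Frame, Carol, 43); (green, Frame, Eve, 6); (green, Gizmo, Bob, 45); (green, Gizmo, Zane, 17); (pink, Chip, Zane, 36)

INNER JOIN keeps only pairs where the ON condition holds.
Matching on p.part_id = s.part_id. A NULL in a compared column never satisfies the condition.
- p[0] part_id=7 → no match; dropped.
- p[1] part_id=8 → 2 match(es) in s → 2 row(s).
- p[2] part_id=7 → no match; dropped.
- p[3] part_id=6 → 2 match(es) in s → 2 row(s).
- p[4] part_id=NULL → no match; dropped.
- p[5] part_id=1 → no match; dropped.
- p[6] part_id=9 → 1 match(es) in s → 1 row(s).
After projecting and ordering:
p.color | p.pname | s.supplier | s.qty
green | Frame | Carol | 43
green | Frame | Eve | 6
green | Gizmo | Bob | 45
green | Gizmo | Zane | 17
pink | Chip | Zane | 36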